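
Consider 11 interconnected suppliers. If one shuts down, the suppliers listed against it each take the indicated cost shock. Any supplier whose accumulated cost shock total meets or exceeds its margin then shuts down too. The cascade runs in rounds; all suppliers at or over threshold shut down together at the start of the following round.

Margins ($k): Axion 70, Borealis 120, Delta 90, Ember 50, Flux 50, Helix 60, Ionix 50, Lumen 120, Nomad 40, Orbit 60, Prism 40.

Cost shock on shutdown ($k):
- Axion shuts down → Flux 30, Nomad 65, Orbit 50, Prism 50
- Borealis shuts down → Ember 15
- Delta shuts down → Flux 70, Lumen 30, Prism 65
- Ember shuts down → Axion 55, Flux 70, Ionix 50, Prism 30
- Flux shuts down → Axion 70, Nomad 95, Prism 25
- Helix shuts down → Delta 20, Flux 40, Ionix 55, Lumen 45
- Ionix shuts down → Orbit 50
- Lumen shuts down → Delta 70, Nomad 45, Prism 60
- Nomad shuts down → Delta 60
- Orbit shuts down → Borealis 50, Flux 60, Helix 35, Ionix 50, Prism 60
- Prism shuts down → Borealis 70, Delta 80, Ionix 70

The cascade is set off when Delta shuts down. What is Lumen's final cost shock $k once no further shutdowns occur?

30

Round 1 — Delta shuts down (initial).
  Flux: +70 → 70 ≥ 50
  Lumen: +30 → 30 < 120
  Prism: +65 → 65 ≥ 40
Round 2 — Flux, Prism shut down.
  Axion: +70 → 70 ≥ 70
  Borealis: +70 → 70 < 120
  Ionix: +70 → 70 ≥ 50
  Nomad: +95 → 95 ≥ 40
Round 3 — Axion, Ionix, Nomad shut down.
  Orbit: +50+50 → 100 ≥ 60
Round 4 — Orbit shuts down.
  Borealis: +50 → 120 ≥ 120
  Helix: +35 → 35 < 60
Round 5 — Borealis shuts down.
  Ember: +15 → 15 < 50
No further shutdowns.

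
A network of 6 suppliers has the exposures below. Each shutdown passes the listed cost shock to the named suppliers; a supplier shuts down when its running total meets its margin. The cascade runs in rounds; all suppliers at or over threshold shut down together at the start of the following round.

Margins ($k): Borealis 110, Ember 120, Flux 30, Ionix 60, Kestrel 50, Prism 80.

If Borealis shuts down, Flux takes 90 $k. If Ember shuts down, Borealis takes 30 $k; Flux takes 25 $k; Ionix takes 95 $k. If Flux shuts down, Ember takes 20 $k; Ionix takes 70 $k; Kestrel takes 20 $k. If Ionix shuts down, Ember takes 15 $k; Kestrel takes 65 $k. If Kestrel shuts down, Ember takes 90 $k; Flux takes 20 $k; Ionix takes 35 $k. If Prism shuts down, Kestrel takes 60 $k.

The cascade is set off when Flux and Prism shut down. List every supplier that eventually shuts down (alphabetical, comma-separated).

Ember, Flux, Ionix, Kestrel, Prism

Round 1 — Flux, Prism shut down (initial).
  Ember: +20 → 20 < 120
  Ionix: +70 → 70 ≥ 60
  Kestrel: +20+60 → 80 ≥ 50
Round 2 — Ionix, Kestrel shut down.
  Ember: +15+90 → 125 ≥ 120
Round 3 — Ember shuts down.
  Borealis: +30 → 30 < 110
No further shutdowns.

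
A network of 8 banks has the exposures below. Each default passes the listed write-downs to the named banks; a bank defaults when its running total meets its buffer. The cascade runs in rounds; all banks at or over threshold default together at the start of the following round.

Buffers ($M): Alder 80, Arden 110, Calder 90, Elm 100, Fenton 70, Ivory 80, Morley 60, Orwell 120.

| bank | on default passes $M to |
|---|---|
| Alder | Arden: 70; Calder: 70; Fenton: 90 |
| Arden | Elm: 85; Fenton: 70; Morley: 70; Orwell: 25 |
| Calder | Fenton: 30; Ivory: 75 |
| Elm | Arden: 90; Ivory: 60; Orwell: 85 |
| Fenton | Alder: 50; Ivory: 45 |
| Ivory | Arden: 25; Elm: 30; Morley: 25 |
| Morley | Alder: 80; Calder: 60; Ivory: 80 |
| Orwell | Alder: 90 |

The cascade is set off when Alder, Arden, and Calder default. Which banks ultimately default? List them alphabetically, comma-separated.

Round 1 — Alder, Arden, Calder default (initial).
  Elm: +85 → 85 < 100
  Fenton: +90+70+30 → 190 ≥ 70
  Ivory: +75 → 75 < 80
  Morley: +70 → 70 ≥ 60
  Orwell: +25 → 25 < 120
Round 2 — Fenton, Morley default.
  Ivory: +45+80 → 200 ≥ 80
Round 3 — Ivory defaults.
  Elm: +30 → 115 ≥ 100
Round 4 — Elm defaults.
  Orwell: +85 → 110 < 120
No further defaults.

Alder, Arden, Calder, Elm, Fenton, Ivory, Morley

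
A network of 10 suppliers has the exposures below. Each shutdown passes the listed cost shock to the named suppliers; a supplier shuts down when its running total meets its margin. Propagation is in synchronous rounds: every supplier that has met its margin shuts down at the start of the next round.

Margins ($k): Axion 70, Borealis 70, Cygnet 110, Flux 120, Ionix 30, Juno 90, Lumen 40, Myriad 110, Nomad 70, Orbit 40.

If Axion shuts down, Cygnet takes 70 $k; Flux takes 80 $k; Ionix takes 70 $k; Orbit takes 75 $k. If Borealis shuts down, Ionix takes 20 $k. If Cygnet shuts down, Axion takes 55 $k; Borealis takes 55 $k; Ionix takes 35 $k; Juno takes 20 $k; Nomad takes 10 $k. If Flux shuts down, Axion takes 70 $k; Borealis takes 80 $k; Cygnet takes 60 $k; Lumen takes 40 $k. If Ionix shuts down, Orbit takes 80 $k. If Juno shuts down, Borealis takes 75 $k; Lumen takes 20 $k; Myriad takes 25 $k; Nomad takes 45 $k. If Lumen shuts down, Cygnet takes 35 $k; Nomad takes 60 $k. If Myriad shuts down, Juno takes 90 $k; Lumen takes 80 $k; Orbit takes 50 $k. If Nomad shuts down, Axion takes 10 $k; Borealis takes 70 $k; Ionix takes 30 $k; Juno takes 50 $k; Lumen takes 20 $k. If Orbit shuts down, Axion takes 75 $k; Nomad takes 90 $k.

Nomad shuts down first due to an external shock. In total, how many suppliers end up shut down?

Round 1 — Nomad shuts down (initial).
  Axion: +10 → 10 < 70
  Borealis: +70 → 70 ≥ 70
  Ionix: +30 → 30 ≥ 30
  Juno: +50 → 50 < 90
  Lumen: +20 → 20 < 40
Round 2 — Borealis, Ionix shut down.
  Orbit: +80 → 80 ≥ 40
Round 3 — Orbit shuts down.
  Axion: +75 → 85 ≥ 70
Round 4 — Axion shuts down.
  Cygnet: +70 → 70 < 110
  Flux: +80 → 80 < 120
No further shutdowns.

5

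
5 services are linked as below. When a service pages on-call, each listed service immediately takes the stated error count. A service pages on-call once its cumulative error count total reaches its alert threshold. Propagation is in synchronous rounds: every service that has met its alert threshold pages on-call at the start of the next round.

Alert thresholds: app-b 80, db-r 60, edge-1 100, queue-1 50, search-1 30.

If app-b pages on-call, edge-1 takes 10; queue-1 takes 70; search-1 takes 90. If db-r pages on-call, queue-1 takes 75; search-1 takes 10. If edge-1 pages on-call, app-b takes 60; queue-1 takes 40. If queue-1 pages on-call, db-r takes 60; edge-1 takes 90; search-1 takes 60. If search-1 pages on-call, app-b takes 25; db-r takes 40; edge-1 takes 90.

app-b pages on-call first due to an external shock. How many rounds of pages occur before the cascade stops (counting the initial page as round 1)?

Round 1 — app-b pages on-call (initial).
  edge-1: +10 → 10 < 100
  queue-1: +70 → 70 ≥ 50
  search-1: +90 → 90 ≥ 30
Round 2 — queue-1, search-1 page on-call.
  db-r: +60+40 → 100 ≥ 60
  edge-1: +90+90 → 190 ≥ 100
Round 3 — db-r, edge-1 page on-call.
No further pages.

3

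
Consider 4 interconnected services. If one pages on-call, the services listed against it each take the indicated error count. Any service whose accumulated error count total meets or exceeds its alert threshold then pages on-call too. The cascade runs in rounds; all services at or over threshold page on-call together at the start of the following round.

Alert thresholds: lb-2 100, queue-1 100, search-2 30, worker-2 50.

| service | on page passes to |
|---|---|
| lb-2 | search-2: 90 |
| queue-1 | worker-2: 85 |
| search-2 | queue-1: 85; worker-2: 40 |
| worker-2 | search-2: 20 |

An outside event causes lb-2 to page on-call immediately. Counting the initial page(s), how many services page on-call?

Round 1 — lb-2 pages on-call (initial).
  search-2: +90 → 90 ≥ 30
Round 2 — search-2 pages on-call.
  queue-1: +85 → 85 < 100
  worker-2: +40 → 40 < 50
No further pages.

2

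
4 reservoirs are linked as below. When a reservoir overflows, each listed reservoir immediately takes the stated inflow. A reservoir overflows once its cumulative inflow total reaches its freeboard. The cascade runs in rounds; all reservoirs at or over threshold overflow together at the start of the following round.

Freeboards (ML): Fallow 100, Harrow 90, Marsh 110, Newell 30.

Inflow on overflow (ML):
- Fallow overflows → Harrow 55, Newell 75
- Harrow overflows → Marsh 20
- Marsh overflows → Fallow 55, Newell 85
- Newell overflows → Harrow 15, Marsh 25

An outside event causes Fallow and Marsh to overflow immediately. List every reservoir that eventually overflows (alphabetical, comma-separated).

Fallow, Marsh, Newell

Round 1 — Fallow, Marsh overflow (initial).
  Harrow: +55 → 55 < 90
  Newell: +75+85 → 160 ≥ 30
Round 2 — Newell overflows.
  Harrow: +15 → 70 < 90
No further overflows.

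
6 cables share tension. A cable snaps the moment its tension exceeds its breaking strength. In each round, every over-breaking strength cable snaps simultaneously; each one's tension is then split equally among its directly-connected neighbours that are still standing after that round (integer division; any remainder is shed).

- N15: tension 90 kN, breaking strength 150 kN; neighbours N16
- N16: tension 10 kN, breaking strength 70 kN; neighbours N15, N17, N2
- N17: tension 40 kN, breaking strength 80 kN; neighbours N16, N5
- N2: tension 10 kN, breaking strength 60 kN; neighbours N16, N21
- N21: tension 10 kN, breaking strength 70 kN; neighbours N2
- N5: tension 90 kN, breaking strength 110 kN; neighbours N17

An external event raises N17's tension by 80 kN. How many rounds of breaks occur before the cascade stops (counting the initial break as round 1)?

Round 1 — N17 at 120 > 80. N17 snaps.
  N17 sheds 120 kN to N16, N5: 60 each.
    N16: 10+60 = 70 ≤ 70
    N5: 90+60 = 150 > 110
Round 2 — N5 snaps.
  N5 sheds 150 kN: no online neighbours, lost.
No further breaks.

2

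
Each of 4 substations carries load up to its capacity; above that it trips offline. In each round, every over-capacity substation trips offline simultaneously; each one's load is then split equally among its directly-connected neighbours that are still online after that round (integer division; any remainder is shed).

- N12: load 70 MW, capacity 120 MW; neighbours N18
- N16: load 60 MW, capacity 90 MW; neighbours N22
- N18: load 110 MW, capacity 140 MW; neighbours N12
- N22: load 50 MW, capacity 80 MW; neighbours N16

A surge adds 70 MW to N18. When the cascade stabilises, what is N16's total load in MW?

Round 1 — N18 at 180 > 140. N18 trips offline.
  N18 sheds 180 MW to N12: 180 each.
    N12: 70+180 = 250 > 120
Round 2 — N12 trips offline.
  N12 sheds 250 MW: no online neighbours, lost.
No further trips.

60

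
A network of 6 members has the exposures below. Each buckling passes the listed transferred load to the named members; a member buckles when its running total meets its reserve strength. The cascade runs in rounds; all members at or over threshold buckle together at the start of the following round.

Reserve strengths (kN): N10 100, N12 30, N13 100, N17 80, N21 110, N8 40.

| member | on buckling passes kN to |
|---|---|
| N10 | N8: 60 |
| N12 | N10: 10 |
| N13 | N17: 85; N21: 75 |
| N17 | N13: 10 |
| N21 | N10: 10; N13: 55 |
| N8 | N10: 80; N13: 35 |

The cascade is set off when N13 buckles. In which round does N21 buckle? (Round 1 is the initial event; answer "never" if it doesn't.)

never

Round 1 — N13 buckles (initial).
  N17: +85 → 85 ≥ 80
  N21: +75 → 75 < 110
Round 2 — N17 buckles.
No further bucklings.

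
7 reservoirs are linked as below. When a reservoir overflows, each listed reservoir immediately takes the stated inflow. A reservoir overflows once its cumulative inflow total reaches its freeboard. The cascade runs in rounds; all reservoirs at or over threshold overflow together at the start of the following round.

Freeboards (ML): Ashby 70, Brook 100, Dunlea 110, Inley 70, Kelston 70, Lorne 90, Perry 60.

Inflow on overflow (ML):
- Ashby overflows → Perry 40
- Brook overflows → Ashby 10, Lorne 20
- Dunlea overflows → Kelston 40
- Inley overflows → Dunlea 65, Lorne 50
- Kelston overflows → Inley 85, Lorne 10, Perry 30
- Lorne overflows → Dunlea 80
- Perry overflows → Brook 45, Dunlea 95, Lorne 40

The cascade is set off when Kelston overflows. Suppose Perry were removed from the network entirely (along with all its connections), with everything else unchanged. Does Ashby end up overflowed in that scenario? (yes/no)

With Perry removed:
Round 1 — Kelston overflows (initial).
  Inley: +85 → 85 ≥ 70
  Lorne: +10 → 10 < 90
Round 2 — Inley overflows.
  Dunlea: +65 → 65 < 110
  Lorne: +50 → 60 < 90
No further overflows.

no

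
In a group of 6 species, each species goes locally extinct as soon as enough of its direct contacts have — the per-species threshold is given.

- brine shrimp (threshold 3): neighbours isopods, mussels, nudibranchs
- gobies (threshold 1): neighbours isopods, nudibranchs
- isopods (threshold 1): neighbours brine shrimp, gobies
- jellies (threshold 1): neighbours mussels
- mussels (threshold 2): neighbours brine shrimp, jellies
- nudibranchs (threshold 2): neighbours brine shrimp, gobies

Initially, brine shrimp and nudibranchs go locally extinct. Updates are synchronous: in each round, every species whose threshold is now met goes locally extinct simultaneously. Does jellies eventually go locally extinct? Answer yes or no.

Round 1 — brine shrimp, nudibranchs go locally extinct (initial).
Round 2 — checking thresholds:
  gobies: 1 of 2 neighbours ≥ 1, goes locally extinct.
  isopods: 1 of 2 neighbours ≥ 1, goes locally extinct.
  mussels: 1 of 2 neighbours < 2, below threshold.
Round 3 — no new extinctions; cascade stops.

no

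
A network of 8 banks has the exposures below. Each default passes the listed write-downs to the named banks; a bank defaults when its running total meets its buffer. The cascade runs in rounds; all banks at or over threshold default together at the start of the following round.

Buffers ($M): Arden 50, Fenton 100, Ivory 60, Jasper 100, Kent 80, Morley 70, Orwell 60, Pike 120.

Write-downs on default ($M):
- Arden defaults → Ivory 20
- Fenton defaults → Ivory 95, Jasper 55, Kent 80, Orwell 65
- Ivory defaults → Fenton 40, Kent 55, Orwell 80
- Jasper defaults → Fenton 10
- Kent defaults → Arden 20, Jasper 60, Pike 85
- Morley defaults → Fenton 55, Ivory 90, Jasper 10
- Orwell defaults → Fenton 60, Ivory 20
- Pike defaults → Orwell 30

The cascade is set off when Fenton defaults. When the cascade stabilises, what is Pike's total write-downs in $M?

85

Round 1 — Fenton defaults (initial).
  Ivory: +95 → 95 ≥ 60
  Jasper: +55 → 55 < 100
  Kent: +80 → 80 ≥ 80
  Orwell: +65 → 65 ≥ 60
Round 2 — Ivory, Kent, Orwell default.
  Arden: +20 → 20 < 50
  Jasper: +60 → 115 ≥ 100
  Pike: +85 → 85 < 120
Round 3 — Jasper defaults.
No further defaults.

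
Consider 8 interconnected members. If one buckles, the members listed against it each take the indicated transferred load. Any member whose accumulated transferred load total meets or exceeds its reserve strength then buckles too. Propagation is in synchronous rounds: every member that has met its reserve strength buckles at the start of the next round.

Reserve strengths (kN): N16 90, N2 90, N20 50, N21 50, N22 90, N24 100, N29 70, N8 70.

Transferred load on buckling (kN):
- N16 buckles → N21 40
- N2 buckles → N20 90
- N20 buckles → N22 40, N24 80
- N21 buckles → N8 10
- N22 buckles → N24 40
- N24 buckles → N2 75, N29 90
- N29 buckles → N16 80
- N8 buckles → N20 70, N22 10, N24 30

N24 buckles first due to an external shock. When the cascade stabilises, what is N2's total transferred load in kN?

Round 1 — N24 buckles (initial).
  N2: +75 → 75 < 90
  N29: +90 → 90 ≥ 70
Round 2 — N29 buckles.
  N16: +80 → 80 < 90
No further bucklings.

75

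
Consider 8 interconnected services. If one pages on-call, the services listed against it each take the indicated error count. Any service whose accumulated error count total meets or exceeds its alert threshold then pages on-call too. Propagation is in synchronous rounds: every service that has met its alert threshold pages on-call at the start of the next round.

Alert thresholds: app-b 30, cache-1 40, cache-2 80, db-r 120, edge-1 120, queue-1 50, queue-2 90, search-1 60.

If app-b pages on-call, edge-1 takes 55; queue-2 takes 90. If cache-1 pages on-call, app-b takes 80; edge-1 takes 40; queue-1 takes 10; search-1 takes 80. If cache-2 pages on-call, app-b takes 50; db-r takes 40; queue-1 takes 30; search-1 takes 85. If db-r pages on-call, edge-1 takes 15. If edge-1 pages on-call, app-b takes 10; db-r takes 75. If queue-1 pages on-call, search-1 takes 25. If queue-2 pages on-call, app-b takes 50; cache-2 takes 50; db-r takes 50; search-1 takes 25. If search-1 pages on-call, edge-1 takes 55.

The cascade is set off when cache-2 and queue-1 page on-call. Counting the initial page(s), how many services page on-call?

Round 1 — cache-2, queue-1 page on-call (initial).
  app-b: +50 → 50 ≥ 30
  db-r: +40 → 40 < 120
  search-1: +85+25 → 110 ≥ 60
Round 2 — app-b, search-1 page on-call.
  edge-1: +55+55 → 110 < 120
  queue-2: +90 → 90 ≥ 90
Round 3 — queue-2 pages on-call.
  db-r: +50 → 90 < 120
No further pages.

5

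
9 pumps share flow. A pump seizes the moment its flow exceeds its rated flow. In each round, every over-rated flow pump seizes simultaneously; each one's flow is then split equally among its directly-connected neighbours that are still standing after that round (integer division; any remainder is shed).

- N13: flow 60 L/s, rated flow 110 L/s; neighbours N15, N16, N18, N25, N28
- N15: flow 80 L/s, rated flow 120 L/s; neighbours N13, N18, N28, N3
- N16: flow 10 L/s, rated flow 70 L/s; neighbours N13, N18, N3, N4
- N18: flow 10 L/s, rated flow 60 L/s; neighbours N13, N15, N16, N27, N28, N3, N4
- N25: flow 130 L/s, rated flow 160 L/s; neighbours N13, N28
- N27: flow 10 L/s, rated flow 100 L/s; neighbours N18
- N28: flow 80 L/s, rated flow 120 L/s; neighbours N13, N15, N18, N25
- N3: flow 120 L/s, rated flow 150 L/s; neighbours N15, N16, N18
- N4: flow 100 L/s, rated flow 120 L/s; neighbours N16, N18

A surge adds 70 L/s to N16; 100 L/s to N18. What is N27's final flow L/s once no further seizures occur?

28

Round 1 — N16 at 80 > 70; N18 at 110 > 60. N16, N18 seize.
  N16 sheds 80 L/s to N13, N3, N4: 26 each (2 lost).
    N13: 60+26 = 86 ≤ 110
    N3: 120+26 = 146 ≤ 150
    N4: 100+26 = 126 > 120
  N18 sheds 110 L/s to N13, N15, N27, N28, N3, N4: 18 each (2 lost).
    N13: 86+18 = 104 ≤ 110
    N15: 80+18 = 98 ≤ 120
    N27: 10+18 = 28 ≤ 100
    N28: 80+18 = 98 ≤ 120
    N3: 146+18 = 164 > 150
    N4: 126+18 = 144 > 120
Round 2 — N3, N4 seize.
  N3 sheds 164 L/s to N15: 164 each.
    N15: 98+164 = 262 > 120
  N4 sheds 144 L/s: no online neighbours, lost.
Round 3 — N15 seizes.
  N15 sheds 262 L/s to N13, N28: 131 each.
    N13: 104+131 = 235 > 110
    N28: 98+131 = 229 > 120
Round 4 — N13, N28 seize.
  N13 sheds 235 L/s to N25: 235 each.
    N25: 130+235 = 365 > 160
  N28 sheds 229 L/s to N25: 229 each.
    N25: 365+229 = 594 > 160
Round 5 — N25 seizes.
  N25 sheds 594 L/s: no online neighbours, lost.
No further seizures.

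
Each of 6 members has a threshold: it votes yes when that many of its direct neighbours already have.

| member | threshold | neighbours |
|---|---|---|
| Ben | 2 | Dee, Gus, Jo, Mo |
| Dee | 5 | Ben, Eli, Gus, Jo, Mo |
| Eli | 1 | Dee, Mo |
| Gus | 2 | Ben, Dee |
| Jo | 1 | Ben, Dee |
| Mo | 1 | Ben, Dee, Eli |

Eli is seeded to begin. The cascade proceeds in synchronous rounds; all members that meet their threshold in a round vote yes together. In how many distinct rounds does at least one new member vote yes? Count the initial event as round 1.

Round 1 — Eli votes yes (initial).
Round 2 — checking thresholds:
  Dee: 1 of 5 neighbours < 5, holds.
  Mo: 1 of 3 neighbours ≥ 1, votes yes.
Round 3 — no new yes votes; cascade stops.

2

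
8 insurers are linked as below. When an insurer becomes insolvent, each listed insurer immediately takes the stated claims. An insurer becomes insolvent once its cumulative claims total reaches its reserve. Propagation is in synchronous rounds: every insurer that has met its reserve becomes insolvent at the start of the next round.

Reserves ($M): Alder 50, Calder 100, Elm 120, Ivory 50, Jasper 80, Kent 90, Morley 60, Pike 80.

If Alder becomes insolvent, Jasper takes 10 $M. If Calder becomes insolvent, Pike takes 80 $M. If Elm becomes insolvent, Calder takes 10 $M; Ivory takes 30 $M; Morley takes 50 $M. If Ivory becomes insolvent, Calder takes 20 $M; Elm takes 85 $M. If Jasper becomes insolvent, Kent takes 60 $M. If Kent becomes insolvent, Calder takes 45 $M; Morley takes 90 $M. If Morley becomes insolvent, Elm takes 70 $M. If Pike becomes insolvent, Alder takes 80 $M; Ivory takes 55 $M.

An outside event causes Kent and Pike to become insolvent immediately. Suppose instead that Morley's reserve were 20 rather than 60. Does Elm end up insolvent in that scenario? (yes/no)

With Morley's reserve at 20:
Round 1 — Kent, Pike become insolvent (initial).
  Alder: +80 → 80 ≥ 50
  Calder: +45 → 45 < 100
  Ivory: +55 → 55 ≥ 50
  Morley: +90 → 90 ≥ 20
Round 2 — Alder, Ivory, Morley become insolvent.
  Calder: +20 → 65 < 100
  Elm: +85+70 → 155 ≥ 120
  Jasper: +10 → 10 < 80
Round 3 — Elm becomes insolvent.
  Calder: +10 → 75 < 100
No further insolvencies.

yes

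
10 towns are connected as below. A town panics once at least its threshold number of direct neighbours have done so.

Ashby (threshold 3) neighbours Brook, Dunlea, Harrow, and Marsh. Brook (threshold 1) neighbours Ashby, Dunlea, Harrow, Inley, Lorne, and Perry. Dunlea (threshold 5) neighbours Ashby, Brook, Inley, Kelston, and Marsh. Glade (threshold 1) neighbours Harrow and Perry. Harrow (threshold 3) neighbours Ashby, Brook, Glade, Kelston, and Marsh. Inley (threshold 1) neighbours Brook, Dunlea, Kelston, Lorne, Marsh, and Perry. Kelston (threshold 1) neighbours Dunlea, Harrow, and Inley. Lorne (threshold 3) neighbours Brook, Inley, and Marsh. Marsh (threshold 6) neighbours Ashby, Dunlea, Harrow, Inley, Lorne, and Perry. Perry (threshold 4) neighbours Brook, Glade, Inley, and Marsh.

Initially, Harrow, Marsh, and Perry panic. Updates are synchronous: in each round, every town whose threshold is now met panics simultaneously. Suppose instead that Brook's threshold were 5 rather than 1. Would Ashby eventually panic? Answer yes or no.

With Brook's threshold at 5:
Round 1 — Harrow, Marsh, Perry panic (initial).
Round 2 — checking thresholds:
  Ashby: 2 of 4 neighbours < 3, below threshold.
  Brook: 2 of 6 neighbours < 5, below threshold.
  Dunlea: 1 of 5 neighbours < 5, below threshold.
  Glade: 2 of 2 neighbours ≥ 1, panics.
  Inley: 2 of 6 neighbours ≥ 1, panics.
  Kelston: 1 of 3 neighbours ≥ 1, panics.
  Lorne: 1 of 3 neighbours < 3, below threshold.
Round 3 — no new panics; cascade stops.

no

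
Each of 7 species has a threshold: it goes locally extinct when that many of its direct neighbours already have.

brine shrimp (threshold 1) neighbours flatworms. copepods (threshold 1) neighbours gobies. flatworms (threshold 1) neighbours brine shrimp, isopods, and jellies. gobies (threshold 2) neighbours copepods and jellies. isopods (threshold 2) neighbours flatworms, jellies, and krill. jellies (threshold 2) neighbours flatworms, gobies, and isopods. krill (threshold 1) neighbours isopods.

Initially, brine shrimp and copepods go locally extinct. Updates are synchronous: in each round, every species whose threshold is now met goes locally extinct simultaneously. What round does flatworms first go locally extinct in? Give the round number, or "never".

Round 1 — brine shrimp, copepods go locally extinct (initial).
Round 2 — checking thresholds:
  flatworms: 1 of 3 neighbours ≥ 1, goes locally extinct.
  gobies: 1 of 2 neighbours < 2, not yet.
Round 3 — no new extinctions; cascade stops.

2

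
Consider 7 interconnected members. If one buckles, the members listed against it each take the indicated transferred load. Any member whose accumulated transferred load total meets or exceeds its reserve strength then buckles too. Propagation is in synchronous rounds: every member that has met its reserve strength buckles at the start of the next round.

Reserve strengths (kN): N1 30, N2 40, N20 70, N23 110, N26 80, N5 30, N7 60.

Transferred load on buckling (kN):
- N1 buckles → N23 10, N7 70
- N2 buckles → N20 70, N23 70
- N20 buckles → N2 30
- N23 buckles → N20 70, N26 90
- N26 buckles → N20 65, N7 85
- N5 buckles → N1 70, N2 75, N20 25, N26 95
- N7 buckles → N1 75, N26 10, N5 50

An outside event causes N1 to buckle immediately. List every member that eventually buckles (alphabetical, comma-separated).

Round 1 — N1 buckles (initial).
  N23: +10 → 10 < 110
  N7: +70 → 70 ≥ 60
Round 2 — N7 buckles.
  N26: +10 → 10 < 80
  N5: +50 → 50 ≥ 30
Round 3 — N5 buckles.
  N2: +75 → 75 ≥ 40
  N20: +25 → 25 < 70
  N26: +95 → 105 ≥ 80
Round 4 — N2, N26 buckle.
  N20: +70+65 → 160 ≥ 70
  N23: +70 → 80 < 110
Round 5 — N20 buckles.
No further bucklings.

N1, N2, N20, N26, N5, N7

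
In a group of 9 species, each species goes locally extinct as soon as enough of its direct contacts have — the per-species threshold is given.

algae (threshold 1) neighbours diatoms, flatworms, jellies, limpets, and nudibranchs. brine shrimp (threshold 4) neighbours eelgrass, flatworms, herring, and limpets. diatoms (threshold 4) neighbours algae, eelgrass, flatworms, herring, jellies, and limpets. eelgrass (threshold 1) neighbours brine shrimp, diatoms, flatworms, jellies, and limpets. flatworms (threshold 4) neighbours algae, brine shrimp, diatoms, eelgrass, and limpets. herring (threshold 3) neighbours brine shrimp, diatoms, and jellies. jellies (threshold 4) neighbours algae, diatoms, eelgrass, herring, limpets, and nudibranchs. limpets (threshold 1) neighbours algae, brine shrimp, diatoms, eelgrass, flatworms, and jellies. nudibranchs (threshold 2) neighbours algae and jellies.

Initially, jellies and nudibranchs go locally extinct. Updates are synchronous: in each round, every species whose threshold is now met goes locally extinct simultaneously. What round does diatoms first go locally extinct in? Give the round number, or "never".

Round 1 — jellies, nudibranchs go locally extinct (initial).
Round 2 — checking thresholds:
  algae: 2 of 5 neighbours ≥ 1, goes locally extinct.
  diatoms: 1 of 6 neighbours < 4, holds.
  eelgrass: 1 of 5 neighbours ≥ 1, goes locally extinct.
  herring: 1 of 3 neighbours < 3, holds.
  limpets: 1 of 6 neighbours ≥ 1, goes locally extinct.
Round 3 — checking thresholds:
  brine shrimp: 2 of 4 neighbours < 4, holds.
  diatoms: 4 of 6 neighbours ≥ 4, goes locally extinct.
  flatworms: 3 of 5 neighbours < 4, holds.
  herring: 1 of 3 neighbours < 3, holds.
Round 4 — checking thresholds:
  brine shrimp: 2 of 4 neighbours < 4, holds.
  flatworms: 4 of 5 neighbours ≥ 4, goes locally extinct.
  herring: 2 of 3 neighbours < 3, holds.
Round 5 — no new extinctions; cascade stops.

3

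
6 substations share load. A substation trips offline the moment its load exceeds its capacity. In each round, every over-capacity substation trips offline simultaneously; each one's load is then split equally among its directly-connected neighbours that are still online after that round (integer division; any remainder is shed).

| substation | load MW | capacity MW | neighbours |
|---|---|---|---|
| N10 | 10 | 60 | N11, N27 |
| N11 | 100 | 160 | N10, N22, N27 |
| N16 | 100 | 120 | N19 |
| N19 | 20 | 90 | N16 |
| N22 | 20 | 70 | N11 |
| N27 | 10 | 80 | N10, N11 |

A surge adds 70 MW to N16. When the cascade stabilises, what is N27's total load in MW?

10

Round 1 — N16 at 170 > 120. N16 trips offline.
  N16 sheds 170 MW to N19: 170 each.
    N19: 20+170 = 190 > 90
Round 2 — N19 trips offline.
  N19 sheds 190 MW: no online neighbours, lost.
No further trips.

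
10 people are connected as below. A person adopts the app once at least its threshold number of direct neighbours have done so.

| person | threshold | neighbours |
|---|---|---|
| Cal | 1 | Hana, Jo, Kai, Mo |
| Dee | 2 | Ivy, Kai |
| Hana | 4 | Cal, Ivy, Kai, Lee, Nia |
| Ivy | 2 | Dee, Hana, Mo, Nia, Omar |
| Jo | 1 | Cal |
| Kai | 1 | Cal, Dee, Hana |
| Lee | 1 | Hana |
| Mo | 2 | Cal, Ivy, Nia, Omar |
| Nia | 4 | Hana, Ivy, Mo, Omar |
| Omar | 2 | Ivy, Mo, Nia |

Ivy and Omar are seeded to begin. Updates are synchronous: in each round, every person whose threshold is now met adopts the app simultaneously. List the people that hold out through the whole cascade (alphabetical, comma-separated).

Hana, Lee, Nia

Round 1 — Ivy, Omar adopt the app (initial).
Round 2 — checking thresholds:
  Dee: 1 of 2 neighbours < 2, below threshold.
  Hana: 1 of 5 neighbours < 4, below threshold.
  Mo: 2 of 4 neighbours ≥ 2, adopts the app.
  Nia: 2 of 4 neighbours < 4, below threshold.
Round 3 — checking thresholds:
  Cal: 1 of 4 neighbours ≥ 1, adopts the app.
  Dee: 1 of 2 neighbours < 2, below threshold.
  Hana: 1 of 5 neighbours < 4, below threshold.
  Nia: 3 of 4 neighbours < 4, below threshold.
Round 4 — checking thresholds:
  Dee: 1 of 2 neighbours < 2, below threshold.
  Hana: 2 of 5 neighbours < 4, below threshold.
  Jo: 1 of 1 neighbours ≥ 1, adopts the app.
  Kai: 1 of 3 neighbours ≥ 1, adopts the app.
  Nia: 3 of 4 neighbours < 4, below threshold.
Round 5 — checking thresholds:
  Dee: 2 of 2 neighbours ≥ 2, adopts the app.
  Hana: 3 of 5 neighbours < 4, below threshold.
  Nia: 3 of 4 neighbours < 4, below threshold.
Round 6 — no new adoptions; cascade stops.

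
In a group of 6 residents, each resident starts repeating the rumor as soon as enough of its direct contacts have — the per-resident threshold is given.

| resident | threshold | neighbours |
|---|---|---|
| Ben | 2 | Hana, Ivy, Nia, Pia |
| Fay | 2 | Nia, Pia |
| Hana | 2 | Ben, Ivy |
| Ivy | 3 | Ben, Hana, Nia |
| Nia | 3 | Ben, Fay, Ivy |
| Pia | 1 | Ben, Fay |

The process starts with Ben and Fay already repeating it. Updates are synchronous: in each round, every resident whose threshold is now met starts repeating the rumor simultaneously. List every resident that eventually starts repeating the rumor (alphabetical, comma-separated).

Ben, Fay, Pia

Round 1 — Ben, Fay start repeating the rumor (initial).
Round 2 — checking thresholds:
  Hana: 1 of 2 neighbours < 2, holds.
  Ivy: 1 of 3 neighbours < 3, holds.
  Nia: 2 of 3 neighbours < 3, holds.
  Pia: 2 of 2 neighbours ≥ 1, starts repeating the rumor.
Round 3 — no new spreads; cascade stops.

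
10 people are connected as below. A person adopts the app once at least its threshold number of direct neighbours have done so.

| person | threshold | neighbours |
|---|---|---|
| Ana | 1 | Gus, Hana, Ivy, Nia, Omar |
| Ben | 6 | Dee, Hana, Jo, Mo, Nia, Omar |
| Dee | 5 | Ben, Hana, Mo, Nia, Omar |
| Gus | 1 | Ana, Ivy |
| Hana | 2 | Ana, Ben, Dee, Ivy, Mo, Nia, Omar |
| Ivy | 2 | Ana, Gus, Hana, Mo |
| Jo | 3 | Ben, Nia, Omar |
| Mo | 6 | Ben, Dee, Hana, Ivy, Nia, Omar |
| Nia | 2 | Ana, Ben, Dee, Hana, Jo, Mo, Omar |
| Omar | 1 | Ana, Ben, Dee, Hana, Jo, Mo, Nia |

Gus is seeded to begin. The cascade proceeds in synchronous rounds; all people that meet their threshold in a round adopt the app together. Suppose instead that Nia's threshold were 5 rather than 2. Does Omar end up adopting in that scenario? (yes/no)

yes

With Nia's threshold at 5:
Round 1 — Gus adopts the app (initial).
Round 2 — checking thresholds:
  Ana: 1 of 5 neighbours ≥ 1, adopts the app.
  Ivy: 1 of 4 neighbours < 2, below threshold.
Round 3 — checking thresholds:
  Hana: 1 of 7 neighbours < 2, below threshold.
  Ivy: 2 of 4 neighbours ≥ 2, adopts the app.
  Nia: 1 of 7 neighbours < 5, below threshold.
  Omar: 1 of 7 neighbours ≥ 1, adopts the app.
Round 4 — checking thresholds:
  Ben: 1 of 6 neighbours < 6, below threshold.
  Dee: 1 of 5 neighbours < 5, below threshold.
  Hana: 3 of 7 neighbours ≥ 2, adopts the app.
  Jo: 1 of 3 neighbours < 3, below threshold.
  Mo: 2 of 6 neighbours < 6, below threshold.
  Nia: 2 of 7 neighbours < 5, below threshold.
Round 5 — no new adoptions; cascade stops.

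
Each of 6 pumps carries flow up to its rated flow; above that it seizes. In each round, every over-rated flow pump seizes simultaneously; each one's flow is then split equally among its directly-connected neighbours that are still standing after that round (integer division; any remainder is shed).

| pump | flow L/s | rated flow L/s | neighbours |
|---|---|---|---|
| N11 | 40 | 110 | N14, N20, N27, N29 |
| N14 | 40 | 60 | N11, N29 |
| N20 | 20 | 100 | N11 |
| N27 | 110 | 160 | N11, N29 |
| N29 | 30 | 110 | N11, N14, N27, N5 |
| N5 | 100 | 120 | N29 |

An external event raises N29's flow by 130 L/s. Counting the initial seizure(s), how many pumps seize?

5

Round 1 — N29 at 160 > 110. N29 seizes.
  N29 sheds 160 L/s to N11, N14, N27, N5: 40 each.
    N11: 40+40 = 80 ≤ 110
    N14: 40+40 = 80 > 60
    N27: 110+40 = 150 ≤ 160
    N5: 100+40 = 140 > 120
Round 2 — N14, N5 seize.
  N14 sheds 80 L/s to N11: 80 each.
    N11: 80+80 = 160 > 110
  N5 sheds 140 L/s: no online neighbours, lost.
Round 3 — N11 seizes.
  N11 sheds 160 L/s to N20, N27: 80 each.
    N20: 20+80 = 100 ≤ 100
    N27: 150+80 = 230 > 160
Round 4 — N27 seizes.
  N27 sheds 230 L/s: no online neighbours, lost.
No further seizures.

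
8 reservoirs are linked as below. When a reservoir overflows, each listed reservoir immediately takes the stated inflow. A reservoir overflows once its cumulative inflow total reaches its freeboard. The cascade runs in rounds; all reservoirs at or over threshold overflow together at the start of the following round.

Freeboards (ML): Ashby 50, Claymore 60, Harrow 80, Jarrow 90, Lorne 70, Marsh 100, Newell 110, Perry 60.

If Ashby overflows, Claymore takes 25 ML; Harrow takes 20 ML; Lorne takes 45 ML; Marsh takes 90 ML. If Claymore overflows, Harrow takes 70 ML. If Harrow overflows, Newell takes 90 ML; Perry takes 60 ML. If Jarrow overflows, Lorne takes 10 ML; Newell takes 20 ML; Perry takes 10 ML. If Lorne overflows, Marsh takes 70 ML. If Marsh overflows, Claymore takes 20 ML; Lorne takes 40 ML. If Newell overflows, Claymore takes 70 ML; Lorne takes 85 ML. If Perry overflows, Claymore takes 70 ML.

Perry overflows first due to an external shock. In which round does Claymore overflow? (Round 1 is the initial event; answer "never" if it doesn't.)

Round 1 — Perry overflows (initial).
  Claymore: +70 → 70 ≥ 60
Round 2 — Claymore overflows.
  Harrow: +70 → 70 < 80
No further overflows.

2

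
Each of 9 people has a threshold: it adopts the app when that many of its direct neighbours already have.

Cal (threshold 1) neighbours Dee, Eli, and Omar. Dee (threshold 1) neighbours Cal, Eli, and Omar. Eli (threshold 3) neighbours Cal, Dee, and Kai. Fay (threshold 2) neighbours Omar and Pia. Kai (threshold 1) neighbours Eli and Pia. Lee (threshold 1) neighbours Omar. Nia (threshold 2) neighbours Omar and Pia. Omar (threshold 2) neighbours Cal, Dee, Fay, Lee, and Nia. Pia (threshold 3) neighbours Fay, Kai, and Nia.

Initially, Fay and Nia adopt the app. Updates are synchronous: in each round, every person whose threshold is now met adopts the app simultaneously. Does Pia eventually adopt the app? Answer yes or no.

no

Round 1 — Fay, Nia adopt the app (initial).
Round 2 — checking thresholds:
  Omar: 2 of 5 neighbours ≥ 2, adopts the app.
  Pia: 2 of 3 neighbours < 3, not yet.
Round 3 — checking thresholds:
  Cal: 1 of 3 neighbours ≥ 1, adopts the app.
  Dee: 1 of 3 neighbours ≥ 1, adopts the app.
  Lee: 1 of 1 neighbours ≥ 1, adopts the app.
  Pia: 2 of 3 neighbours < 3, not yet.
Round 4 — no new adoptions; cascade stops.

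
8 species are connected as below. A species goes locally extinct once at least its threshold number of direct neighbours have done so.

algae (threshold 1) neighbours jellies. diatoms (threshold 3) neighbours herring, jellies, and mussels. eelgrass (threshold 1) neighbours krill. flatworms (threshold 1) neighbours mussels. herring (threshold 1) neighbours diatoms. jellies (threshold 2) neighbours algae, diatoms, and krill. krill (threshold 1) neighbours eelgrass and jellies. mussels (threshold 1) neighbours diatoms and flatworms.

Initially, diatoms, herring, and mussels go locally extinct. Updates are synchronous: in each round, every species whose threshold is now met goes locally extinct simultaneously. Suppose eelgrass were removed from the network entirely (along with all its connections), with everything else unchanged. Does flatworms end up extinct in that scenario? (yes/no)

yes

With eelgrass removed:
Round 1 — diatoms, herring, mussels go locally extinct (initial).
Round 2 — checking thresholds:
  flatworms: 1 of 1 neighbours ≥ 1, goes locally extinct.
  jellies: 1 of 3 neighbours < 2, holds.
Round 3 — no new extinctions; cascade stops.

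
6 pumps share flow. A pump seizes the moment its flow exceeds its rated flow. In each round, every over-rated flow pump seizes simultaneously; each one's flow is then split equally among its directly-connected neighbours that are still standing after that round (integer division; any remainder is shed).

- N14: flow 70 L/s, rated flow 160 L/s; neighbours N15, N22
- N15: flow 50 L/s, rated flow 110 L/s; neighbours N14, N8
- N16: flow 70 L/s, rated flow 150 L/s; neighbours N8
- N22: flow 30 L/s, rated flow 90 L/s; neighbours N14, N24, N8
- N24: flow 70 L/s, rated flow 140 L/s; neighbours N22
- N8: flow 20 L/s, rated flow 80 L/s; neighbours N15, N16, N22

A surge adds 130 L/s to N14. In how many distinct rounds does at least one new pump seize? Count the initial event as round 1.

Round 1 — N14 at 200 > 160. N14 seizes.
  N14 sheds 200 L/s to N15, N22: 100 each.
    N15: 50+100 = 150 > 110
    N22: 30+100 = 130 > 90
Round 2 — N15, N22 seize.
  N15 sheds 150 L/s to N8: 150 each.
    N8: 20+150 = 170 > 80
  N22 sheds 130 L/s to N24, N8: 65 each.
    N24: 70+65 = 135 ≤ 140
    N8: 170+65 = 235 > 80
Round 3 — N8 seizes.
  N8 sheds 235 L/s to N16: 235 each.
    N16: 70+235 = 305 > 150
Round 4 — N16 seizes.
  N16 sheds 305 L/s: no online neighbours, lost.
No further seizures.

4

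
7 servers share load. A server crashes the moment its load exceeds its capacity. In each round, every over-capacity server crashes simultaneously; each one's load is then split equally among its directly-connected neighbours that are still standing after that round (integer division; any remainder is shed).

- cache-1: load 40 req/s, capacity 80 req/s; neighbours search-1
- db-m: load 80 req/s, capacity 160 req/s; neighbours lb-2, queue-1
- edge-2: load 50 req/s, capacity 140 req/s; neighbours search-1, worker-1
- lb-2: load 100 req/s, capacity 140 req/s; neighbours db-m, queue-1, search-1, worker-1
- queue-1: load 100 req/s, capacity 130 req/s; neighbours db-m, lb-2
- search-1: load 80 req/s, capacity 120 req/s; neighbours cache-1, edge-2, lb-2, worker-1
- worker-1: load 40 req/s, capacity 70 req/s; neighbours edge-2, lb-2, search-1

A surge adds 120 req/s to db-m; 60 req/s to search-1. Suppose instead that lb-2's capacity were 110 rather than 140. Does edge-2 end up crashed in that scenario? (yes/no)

yes

With lb-2's capacity at 110:
Round 1 — db-m at 200 > 160; search-1 at 140 > 120. db-m, search-1 crash.
  db-m sheds 200 req/s to lb-2, queue-1: 100 each.
    lb-2: 100+100 = 200 > 110
    queue-1: 100+100 = 200 > 130
  search-1 sheds 140 req/s to cache-1, edge-2, lb-2, worker-1: 35 each.
    cache-1: 40+35 = 75 ≤ 80
    edge-2: 50+35 = 85 ≤ 140
    lb-2: 200+35 = 235 > 110
    worker-1: 40+35 = 75 > 70
Round 2 — lb-2, queue-1, worker-1 crash.
  lb-2 sheds 235 req/s: no online neighbours, lost.
  queue-1 sheds 200 req/s: no online neighbours, lost.
  worker-1 sheds 75 req/s to edge-2: 75 each.
    edge-2: 85+75 = 160 > 140
Round 3 — edge-2 crashes.
  edge-2 sheds 160 req/s: no online neighbours, lost.
No further crashes.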